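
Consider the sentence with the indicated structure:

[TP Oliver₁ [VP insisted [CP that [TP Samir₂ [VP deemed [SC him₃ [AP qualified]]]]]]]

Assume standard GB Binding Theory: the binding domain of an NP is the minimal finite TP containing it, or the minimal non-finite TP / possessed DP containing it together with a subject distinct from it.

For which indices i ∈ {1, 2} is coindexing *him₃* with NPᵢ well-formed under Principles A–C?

{1}

*him* is a pronoun, so Principle B applies: it must be free in its binding domain.
Binding domain of *him₃*: the embedded TP, whose subject is Samir₂.
*Oliver₁* c-commands the pronoun but from outside its binding domain, and is not c-commanded by it → coindexation permitted.
*Samir₂* c-commands the pronoun within its binding domain → coindexation would violate Principle B.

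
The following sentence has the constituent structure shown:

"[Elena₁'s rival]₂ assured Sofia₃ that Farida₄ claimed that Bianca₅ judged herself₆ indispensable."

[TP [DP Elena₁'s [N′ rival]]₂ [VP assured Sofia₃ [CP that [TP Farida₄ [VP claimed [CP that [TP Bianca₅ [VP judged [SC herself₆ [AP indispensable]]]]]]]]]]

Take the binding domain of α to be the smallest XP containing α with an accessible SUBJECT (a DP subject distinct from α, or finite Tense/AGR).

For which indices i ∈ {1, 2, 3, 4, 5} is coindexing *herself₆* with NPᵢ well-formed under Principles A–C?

*herself* is an anaphor, so Principle A applies: it must be bound in its binding domain.
Binding domain of *herself₆*: the embedded TP, whose subject is Bianca₅.
*Elena₁* does not c-command the anaphor → cannot bind it.
*[Elena₁'s rival]₂* c-commands the anaphor but is outside its binding domain → cannot satisfy Principle A.
*Sofia₃* c-commands the anaphor but is outside its binding domain → cannot satisfy Principle A.
*Farida₄* c-commands the anaphor but is outside its binding domain → cannot satisfy Principle A.
*Bianca₅* c-commands the anaphor within its binding domain → licit binder.

{5}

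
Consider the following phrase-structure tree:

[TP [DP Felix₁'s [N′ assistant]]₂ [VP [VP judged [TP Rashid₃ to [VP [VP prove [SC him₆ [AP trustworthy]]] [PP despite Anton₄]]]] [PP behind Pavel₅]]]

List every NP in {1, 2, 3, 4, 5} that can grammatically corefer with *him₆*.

{1, 2, 4, 5}

*him* is a pronoun, so Principle B applies: it must be free in its binding domain.
Binding domain of *him₆*: the embedded TP, whose subject is Rashid₃.
*Felix₁* and the pronoun do not c-command one another → neither Principle B nor Principle C is at stake; coindexation permitted.
*[Felix₁'s assistant]₂* c-commands the pronoun but from outside its binding domain, and is not c-commanded by it → coindexation permitted.
*Rashid₃* c-commands the pronoun within its binding domain → coindexation would violate Principle B.
*Anton₄* and the pronoun do not c-command one another → neither Principle B nor Principle C is at stake; coindexation permitted.
*Pavel₅* and the pronoun do not c-command one another → neither Principle B nor Principle C is at stake; coindexation permitted.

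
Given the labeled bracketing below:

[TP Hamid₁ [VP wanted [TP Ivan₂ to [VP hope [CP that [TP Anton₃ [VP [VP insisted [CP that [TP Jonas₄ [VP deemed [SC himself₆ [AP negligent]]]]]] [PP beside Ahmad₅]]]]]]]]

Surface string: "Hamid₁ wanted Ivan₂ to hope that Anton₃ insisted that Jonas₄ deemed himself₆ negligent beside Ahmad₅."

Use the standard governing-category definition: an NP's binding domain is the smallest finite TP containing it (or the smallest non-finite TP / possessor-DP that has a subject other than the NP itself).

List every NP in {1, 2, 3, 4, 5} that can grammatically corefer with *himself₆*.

{4}

*himself* is an anaphor, so Principle A applies: it must be bound in its binding domain.
Binding domain of *himself₆*: the embedded TP, whose subject is Jonas₄.
*Hamid₁* c-commands the anaphor but is outside its binding domain → cannot satisfy Principle A.
*Ivan₂* c-commands the anaphor but is outside its binding domain → cannot satisfy Principle A.
*Anton₃* c-commands the anaphor but is outside its binding domain → cannot satisfy Principle A.
*Jonas₄* c-commands the anaphor within its binding domain → licit binder.
*Ahmad₅* does not c-command the anaphor → cannot bind it.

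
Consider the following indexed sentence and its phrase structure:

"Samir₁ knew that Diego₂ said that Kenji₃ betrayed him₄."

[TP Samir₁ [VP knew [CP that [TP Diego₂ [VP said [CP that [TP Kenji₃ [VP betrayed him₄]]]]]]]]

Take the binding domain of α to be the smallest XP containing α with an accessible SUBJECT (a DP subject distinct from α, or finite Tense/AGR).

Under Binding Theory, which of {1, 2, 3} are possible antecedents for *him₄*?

*him* is a pronoun, so Principle B applies: it must be free in its binding domain.
Binding domain of *him₄*: the embedded TP, whose subject is Kenji₃.
*Samir₁* c-commands the pronoun but from outside its binding domain, and is not c-commanded by it → coindexation permitted.
*Diego₂* c-commands the pronoun but from outside its binding domain, and is not c-commanded by it → coindexation permitted.
*Kenji₃* c-commands the pronoun within its binding domain → coindexation would violate Principle B.

{1, 2}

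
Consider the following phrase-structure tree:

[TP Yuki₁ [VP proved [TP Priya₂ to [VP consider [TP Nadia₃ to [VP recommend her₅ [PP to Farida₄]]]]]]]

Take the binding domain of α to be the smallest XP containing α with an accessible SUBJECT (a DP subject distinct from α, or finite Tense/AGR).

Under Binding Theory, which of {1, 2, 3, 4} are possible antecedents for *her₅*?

*her* is a pronoun, so Principle B applies: it must be free in its binding domain.
Binding domain of *her₅*: the embedded TP, whose subject is Nadia₃.
*Yuki₁* c-commands the pronoun but from outside its binding domain, and is not c-commanded by it → coindexation permitted.
*Priya₂* c-commands the pronoun but from outside its binding domain, and is not c-commanded by it → coindexation permitted.
*Nadia₃* c-commands the pronoun within its binding domain → coindexation would violate Principle B.
*Farida₄*: the pronoun c-commands this R-expression → coindexation would violate Principle C on *Farida₄*.

{1, 2}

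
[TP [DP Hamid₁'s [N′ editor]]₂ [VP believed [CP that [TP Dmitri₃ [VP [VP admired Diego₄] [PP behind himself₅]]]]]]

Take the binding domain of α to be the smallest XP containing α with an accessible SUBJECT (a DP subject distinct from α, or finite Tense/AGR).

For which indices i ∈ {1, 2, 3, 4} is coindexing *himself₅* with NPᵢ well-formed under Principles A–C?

*himself* is an anaphor, so Principle A applies: it must be bound in its binding domain.
Binding domain of *himself₅*: the embedded TP, whose subject is Dmitri₃.
*Hamid₁* does not c-command the anaphor → cannot bind it.
*[Hamid₁'s editor]₂* c-commands the anaphor but is outside its binding domain → cannot satisfy Principle A.
*Dmitri₃* c-commands the anaphor within its binding domain → licit binder.
*Diego₄* does not c-command the anaphor → cannot bind it.

{3}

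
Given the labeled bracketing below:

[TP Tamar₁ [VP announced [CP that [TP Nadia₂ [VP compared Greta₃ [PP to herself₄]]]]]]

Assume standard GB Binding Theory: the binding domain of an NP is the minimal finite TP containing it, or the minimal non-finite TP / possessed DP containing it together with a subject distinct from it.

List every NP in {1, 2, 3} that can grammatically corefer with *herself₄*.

*herself* is an anaphor, so Principle A applies: it must be bound in its binding domain.
Binding domain of *herself₄*: the embedded TP, whose subject is Nadia₂.
*Tamar₁* c-commands the anaphor but is outside its binding domain → cannot satisfy Principle A.
*Nadia₂* c-commands the anaphor within its binding domain → licit binder.
*Greta₃* c-commands the anaphor within its binding domain → licit binder.

{2, 3}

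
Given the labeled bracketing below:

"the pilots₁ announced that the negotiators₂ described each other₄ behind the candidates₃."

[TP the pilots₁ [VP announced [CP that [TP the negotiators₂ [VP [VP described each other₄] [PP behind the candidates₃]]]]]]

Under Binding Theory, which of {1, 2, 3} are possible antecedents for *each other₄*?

{2}

*each other* is an anaphor, so Principle A applies: it must be bound in its binding domain.
Binding domain of *each other₄*: the embedded TP, whose subject is the negotiators₂.
*the pilots₁* c-commands the anaphor but is outside its binding domain → cannot satisfy Principle A.
*the negotiators₂* c-commands the anaphor within its binding domain → licit binder.
*the candidates₃* does not c-command the anaphor → cannot bind it.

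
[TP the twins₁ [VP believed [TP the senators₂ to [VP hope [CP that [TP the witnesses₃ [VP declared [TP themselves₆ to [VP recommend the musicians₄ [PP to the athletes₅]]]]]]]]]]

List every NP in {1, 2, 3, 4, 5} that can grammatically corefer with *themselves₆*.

*themselves* is an anaphor, so Principle A applies: it must be bound in its binding domain.
Binding domain of *themselves₆*: the embedded TP, whose subject is the witnesses₃.
*the twins₁* c-commands the anaphor but is outside its binding domain → cannot satisfy Principle A.
*the senators₂* c-commands the anaphor but is outside its binding domain → cannot satisfy Principle A.
*the witnesses₃* c-commands the anaphor within its binding domain → licit binder.
*the musicians₄* does not c-command the anaphor → cannot bind it.
*the athletes₅* does not c-command the anaphor → cannot bind it.

{3}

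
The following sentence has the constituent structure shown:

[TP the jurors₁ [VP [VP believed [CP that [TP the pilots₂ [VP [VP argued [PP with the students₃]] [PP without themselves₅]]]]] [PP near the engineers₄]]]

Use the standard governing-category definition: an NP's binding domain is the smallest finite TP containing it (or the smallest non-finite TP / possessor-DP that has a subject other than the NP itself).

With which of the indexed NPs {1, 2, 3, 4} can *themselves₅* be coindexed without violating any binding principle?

*themselves* is an anaphor, so Principle A applies: it must be bound in its binding domain.
Binding domain of *themselves₅*: the embedded TP, whose subject is the pilots₂.
*the jurors₁* c-commands the anaphor but is outside its binding domain → cannot satisfy Principle A.
*the pilots₂* c-commands the anaphor within its binding domain → licit binder.
*the students₃* does not c-command the anaphor → cannot bind it.
*the engineers₄* does not c-command the anaphor → cannot bind it.

{2}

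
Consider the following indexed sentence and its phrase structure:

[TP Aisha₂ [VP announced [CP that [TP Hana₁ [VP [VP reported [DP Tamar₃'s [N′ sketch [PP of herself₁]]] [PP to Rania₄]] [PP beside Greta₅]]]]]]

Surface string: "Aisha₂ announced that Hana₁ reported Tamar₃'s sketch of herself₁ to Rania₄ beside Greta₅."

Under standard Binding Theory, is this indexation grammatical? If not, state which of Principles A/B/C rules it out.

The two coindexed NPs are *Hana₁* and *herself₁*.
*herself₁* is an anaphor. Principle A requires it to be bound within its binding domain — the possessed DP, whose subject is Tamar₃.
Within that domain it is c-commanded by *Tamar₃*, which does not share its index.
*Hana₁* does c-command the anaphor, but from outside its binding domain.
The anaphor is unbound in its domain → Principle A violation.

Principle A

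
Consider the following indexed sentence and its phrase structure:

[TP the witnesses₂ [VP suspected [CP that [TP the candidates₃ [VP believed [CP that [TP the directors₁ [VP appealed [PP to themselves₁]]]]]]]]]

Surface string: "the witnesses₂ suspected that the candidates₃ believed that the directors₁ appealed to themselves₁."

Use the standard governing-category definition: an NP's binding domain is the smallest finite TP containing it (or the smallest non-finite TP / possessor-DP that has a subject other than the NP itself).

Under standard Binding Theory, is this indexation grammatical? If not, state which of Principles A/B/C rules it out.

The two coindexed NPs are *the directors₁* and *themselves₁*.
*themselves₁* is an anaphor; its binding domain is the embedded TP, whose subject is the directors₁. *the directors₁* c-commands it within that domain and shares its index, so Principle A is satisfied.
*the directors₁* is an R-expression; *themselves₁* does not c-command it, and no other NP shares its index, so Principle C is satisfied.
All principles are respected.

grammatical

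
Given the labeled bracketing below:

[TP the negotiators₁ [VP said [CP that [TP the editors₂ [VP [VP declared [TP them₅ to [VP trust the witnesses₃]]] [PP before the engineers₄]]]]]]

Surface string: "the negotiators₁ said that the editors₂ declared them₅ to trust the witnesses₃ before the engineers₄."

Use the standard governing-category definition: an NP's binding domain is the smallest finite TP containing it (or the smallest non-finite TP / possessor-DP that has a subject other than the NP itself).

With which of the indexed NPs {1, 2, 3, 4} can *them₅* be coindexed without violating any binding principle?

*them* is a pronoun, so Principle B applies: it must be free in its binding domain.
Binding domain of *them₅*: the embedded TP, whose subject is the editors₂.
*the negotiators₁* c-commands the pronoun but from outside its binding domain, and is not c-commanded by it → coindexation permitted.
*the editors₂* c-commands the pronoun within its binding domain → coindexation would violate Principle B.
*the witnesses₃*: the pronoun c-commands this R-expression → coindexation would violate Principle C on *the witnesses₃*.
*the engineers₄* and the pronoun do not c-command one another → neither Principle B nor Principle C is at stake; coindexation permitted.

{1, 4}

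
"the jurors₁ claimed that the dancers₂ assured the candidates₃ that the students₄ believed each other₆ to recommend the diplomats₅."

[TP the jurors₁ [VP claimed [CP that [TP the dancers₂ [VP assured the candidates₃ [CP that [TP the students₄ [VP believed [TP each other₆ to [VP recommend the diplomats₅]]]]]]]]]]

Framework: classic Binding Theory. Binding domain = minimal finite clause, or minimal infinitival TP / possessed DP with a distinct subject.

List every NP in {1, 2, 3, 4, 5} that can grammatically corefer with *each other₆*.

*each other* is an anaphor, so Principle A applies: it must be bound in its binding domain.
Binding domain of *each other₆*: the embedded TP, whose subject is the students₄.
*the jurors₁* c-commands the anaphor but is outside its binding domain → cannot satisfy Principle A.
*the dancers₂* c-commands the anaphor but is outside its binding domain → cannot satisfy Principle A.
*the candidates₃* c-commands the anaphor but is outside its binding domain → cannot satisfy Principle A.
*the students₄* c-commands the anaphor within its binding domain → licit binder.
*the diplomats₅* does not c-command the anaphor → cannot bind it.

{4}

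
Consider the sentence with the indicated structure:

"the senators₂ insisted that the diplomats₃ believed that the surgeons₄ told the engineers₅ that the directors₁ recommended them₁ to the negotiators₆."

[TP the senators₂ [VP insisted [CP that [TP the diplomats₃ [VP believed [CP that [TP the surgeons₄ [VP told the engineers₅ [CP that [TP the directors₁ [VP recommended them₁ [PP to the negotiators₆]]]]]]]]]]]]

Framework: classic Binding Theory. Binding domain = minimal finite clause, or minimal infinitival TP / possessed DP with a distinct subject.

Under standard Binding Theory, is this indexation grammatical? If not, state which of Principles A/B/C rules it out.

Principle B

The two coindexed NPs are *the directors₁* and *them₁*.
*them₁* is a pronoun. Its binding domain is the embedded TP, whose subject is the directors₁.
*the directors₁* c-commands it within that domain and carries the same index.
The pronoun is locally bound → Principle B violation.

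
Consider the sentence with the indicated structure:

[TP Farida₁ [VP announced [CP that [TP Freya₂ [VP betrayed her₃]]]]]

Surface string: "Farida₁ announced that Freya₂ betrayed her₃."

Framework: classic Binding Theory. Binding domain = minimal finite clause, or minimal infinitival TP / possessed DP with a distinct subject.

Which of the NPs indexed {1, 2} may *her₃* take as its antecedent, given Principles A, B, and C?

*her* is a pronoun, so Principle B applies: it must be free in its binding domain.
Binding domain of *her₃*: the embedded TP, whose subject is Freya₂.
*Farida₁* c-commands the pronoun but from outside its binding domain, and is not c-commanded by it → coindexation permitted.
*Freya₂* c-commands the pronoun within its binding domain → coindexation would violate Principle B.

{1}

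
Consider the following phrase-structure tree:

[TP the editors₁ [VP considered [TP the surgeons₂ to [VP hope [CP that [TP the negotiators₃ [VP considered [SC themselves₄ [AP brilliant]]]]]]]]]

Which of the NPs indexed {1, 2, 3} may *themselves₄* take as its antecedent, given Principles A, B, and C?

*themselves* is an anaphor, so Principle A applies: it must be bound in its binding domain.
Binding domain of *themselves₄*: the embedded TP, whose subject is the negotiators₃.
*the editors₁* c-commands the anaphor but is outside its binding domain → cannot satisfy Principle A.
*the surgeons₂* c-commands the anaphor but is outside its binding domain → cannot satisfy Principle A.
*the negotiators₃* c-commands the anaphor within its binding domain → licit binder.

{3}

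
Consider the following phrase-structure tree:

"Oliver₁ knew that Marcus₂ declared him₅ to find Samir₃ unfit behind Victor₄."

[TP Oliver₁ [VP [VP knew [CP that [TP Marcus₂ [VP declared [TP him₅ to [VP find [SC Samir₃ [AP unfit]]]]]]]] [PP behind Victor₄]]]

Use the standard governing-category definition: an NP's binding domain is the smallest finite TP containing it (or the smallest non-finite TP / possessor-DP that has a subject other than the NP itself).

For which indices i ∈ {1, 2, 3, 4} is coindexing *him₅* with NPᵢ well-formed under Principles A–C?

*him* is a pronoun, so Principle B applies: it must be free in its binding domain.
Binding domain of *him₅*: the embedded TP, whose subject is Marcus₂.
*Oliver₁* c-commands the pronoun but from outside its binding domain, and is not c-commanded by it → coindexation permitted.
*Marcus₂* c-commands the pronoun within its binding domain → coindexation would violate Principle B.
*Samir₃*: the pronoun c-commands this R-expression → coindexation would violate Principle C on *Samir₃*.
*Victor₄* and the pronoun do not c-command one another → neither Principle B nor Principle C is at stake; coindexation permitted.

{1, 4}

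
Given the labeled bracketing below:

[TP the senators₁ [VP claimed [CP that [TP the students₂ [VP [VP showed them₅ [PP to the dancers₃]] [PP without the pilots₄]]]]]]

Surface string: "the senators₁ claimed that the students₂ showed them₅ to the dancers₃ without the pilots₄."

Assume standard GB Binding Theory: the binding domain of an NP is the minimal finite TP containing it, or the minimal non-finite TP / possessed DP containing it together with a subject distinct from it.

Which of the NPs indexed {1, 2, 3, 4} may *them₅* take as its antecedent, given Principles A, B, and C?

*them* is a pronoun, so Principle B applies: it must be free in its binding domain.
Binding domain of *them₅*: the embedded TP, whose subject is the students₂.
*the senators₁* c-commands the pronoun but from outside its binding domain, and is not c-commanded by it → coindexation permitted.
*the students₂* c-commands the pronoun within its binding domain → coindexation would violate Principle B.
*the dancers₃*: the pronoun c-commands this R-expression → coindexation would violate Principle C on *the dancers₃*.
*the pilots₄* and the pronoun do not c-command one another → neither Principle B nor Principle C is at stake; coindexation permitted.

{1, 4}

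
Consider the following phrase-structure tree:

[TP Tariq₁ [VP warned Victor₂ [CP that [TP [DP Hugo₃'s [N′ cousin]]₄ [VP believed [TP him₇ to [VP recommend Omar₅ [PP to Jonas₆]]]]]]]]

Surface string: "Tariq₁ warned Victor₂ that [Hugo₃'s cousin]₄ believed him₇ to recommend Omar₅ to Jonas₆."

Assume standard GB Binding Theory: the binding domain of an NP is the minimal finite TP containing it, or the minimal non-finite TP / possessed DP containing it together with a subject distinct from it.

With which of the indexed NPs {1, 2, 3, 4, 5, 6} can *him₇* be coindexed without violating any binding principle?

{1, 2, 3}

*him* is a pronoun, so Principle B applies: it must be free in its binding domain.
Binding domain of *him₇*: the embedded TP, whose subject is [Hugo₃'s cousin]₄.
*Tariq₁* c-commands the pronoun but from outside its binding domain, and is not c-commanded by it → coindexation permitted.
*Victor₂* c-commands the pronoun but from outside its binding domain, and is not c-commanded by it → coindexation permitted.
*Hugo₃* and the pronoun do not c-command one another → neither Principle B nor Principle C is at stake; coindexation permitted.
*[Hugo₃'s cousin]₄* c-commands the pronoun within its binding domain → coindexation would violate Principle B.
*Omar₅*: the pronoun c-commands this R-expression → coindexation would violate Principle C on *Omar₅*.
*Jonas₆*: the pronoun c-commands this R-expression → coindexation would violate Principle C on *Jonas₆*.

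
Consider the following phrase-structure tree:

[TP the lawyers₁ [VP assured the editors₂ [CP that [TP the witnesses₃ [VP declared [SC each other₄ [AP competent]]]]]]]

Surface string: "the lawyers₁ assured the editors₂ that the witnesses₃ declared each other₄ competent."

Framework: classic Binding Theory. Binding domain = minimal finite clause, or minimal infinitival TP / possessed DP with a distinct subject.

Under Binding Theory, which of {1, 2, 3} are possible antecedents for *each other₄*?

*each other* is an anaphor, so Principle A applies: it must be bound in its binding domain.
Binding domain of *each other₄*: the embedded TP, whose subject is the witnesses₃.
*the lawyers₁* c-commands the anaphor but is outside its binding domain → cannot satisfy Principle A.
*the editors₂* c-commands the anaphor but is outside its binding domain → cannot satisfy Principle A.
*the witnesses₃* c-commands the anaphor within its binding domain → licit binder.

{3}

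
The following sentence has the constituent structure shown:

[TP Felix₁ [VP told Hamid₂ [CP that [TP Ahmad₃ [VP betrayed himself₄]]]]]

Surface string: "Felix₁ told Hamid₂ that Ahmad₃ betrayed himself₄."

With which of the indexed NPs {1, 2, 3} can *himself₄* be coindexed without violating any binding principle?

{3}

*himself* is an anaphor, so Principle A applies: it must be bound in its binding domain.
Binding domain of *himself₄*: the embedded TP, whose subject is Ahmad₃.
*Felix₁* c-commands the anaphor but is outside its binding domain → cannot satisfy Principle A.
*Hamid₂* c-commands the anaphor but is outside its binding domain → cannot satisfy Principle A.
*Ahmad₃* c-commands the anaphor within its binding domain → licit binder.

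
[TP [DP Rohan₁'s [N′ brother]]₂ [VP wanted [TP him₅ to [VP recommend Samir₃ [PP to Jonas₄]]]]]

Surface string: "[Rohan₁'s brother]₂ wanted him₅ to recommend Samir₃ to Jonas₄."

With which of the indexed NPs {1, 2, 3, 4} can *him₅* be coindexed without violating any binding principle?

*him* is a pronoun, so Principle B applies: it must be free in its binding domain.
Binding domain of *him₅*: the matrix TP, whose subject is [Rohan₁'s brother]₂.
*Rohan₁* and the pronoun do not c-command one another → neither Principle B nor Principle C is at stake; coindexation permitted.
*[Rohan₁'s brother]₂* c-commands the pronoun within its binding domain → coindexation would violate Principle B.
*Samir₃*: the pronoun c-commands this R-expression → coindexation would violate Principle C on *Samir₃*.
*Jonas₄*: the pronoun c-commands this R-expression → coindexation would violate Principle C on *Jonas₄*.

{1}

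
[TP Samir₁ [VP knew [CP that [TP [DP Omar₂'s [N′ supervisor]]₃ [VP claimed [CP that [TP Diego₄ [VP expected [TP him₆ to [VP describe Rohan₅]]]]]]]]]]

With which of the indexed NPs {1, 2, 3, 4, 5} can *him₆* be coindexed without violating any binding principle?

*him* is a pronoun, so Principle B applies: it must be free in its binding domain.
Binding domain of *him₆*: the embedded TP, whose subject is Diego₄.
*Samir₁* c-commands the pronoun but from outside its binding domain, and is not c-commanded by it → coindexation permitted.
*Omar₂* and the pronoun do not c-command one another → neither Principle B nor Principle C is at stake; coindexation permitted.
*[Omar₂'s supervisor]₃* c-commands the pronoun but from outside its binding domain, and is not c-commanded by it → coindexation permitted.
*Diego₄* c-commands the pronoun within its binding domain → coindexation would violate Principle B.
*Rohan₅*: the pronoun c-commands this R-expression → coindexation would violate Principle C on *Rohan₅*.

{1, 2, 3}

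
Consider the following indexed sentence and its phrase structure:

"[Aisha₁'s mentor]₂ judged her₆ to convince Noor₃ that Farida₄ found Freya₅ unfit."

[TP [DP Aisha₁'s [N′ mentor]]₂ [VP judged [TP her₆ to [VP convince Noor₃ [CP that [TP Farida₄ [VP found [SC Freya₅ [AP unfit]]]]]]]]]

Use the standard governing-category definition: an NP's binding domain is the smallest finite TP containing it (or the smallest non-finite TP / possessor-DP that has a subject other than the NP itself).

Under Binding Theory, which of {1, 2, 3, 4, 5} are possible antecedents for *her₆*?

{1}

*her* is a pronoun, so Principle B applies: it must be free in its binding domain.
Binding domain of *her₆*: the matrix TP, whose subject is [Aisha₁'s mentor]₂.
*Aisha₁* and the pronoun do not c-command one another → neither Principle B nor Principle C is at stake; coindexation permitted.
*[Aisha₁'s mentor]₂* c-commands the pronoun within its binding domain → coindexation would violate Principle B.
*Noor₃*: the pronoun c-commands this R-expression → coindexation would violate Principle C on *Noor₃*.
*Farida₄*: the pronoun c-commands this R-expression → coindexation would violate Principle C on *Farida₄*.
*Freya₅*: the pronoun c-commands this R-expression → coindexation would violate Principle C on *Freya₅*.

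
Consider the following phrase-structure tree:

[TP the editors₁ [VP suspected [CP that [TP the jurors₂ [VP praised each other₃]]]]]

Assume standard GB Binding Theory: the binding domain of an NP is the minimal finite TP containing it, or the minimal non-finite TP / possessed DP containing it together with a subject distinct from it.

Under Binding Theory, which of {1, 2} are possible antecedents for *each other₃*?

*each other* is an anaphor, so Principle A applies: it must be bound in its binding domain.
Binding domain of *each other₃*: the embedded TP, whose subject is the jurors₂.
*the editors₁* c-commands the anaphor but is outside its binding domain → cannot satisfy Principle A.
*the jurors₂* c-commands the anaphor within its binding domain → licit binder.

{2}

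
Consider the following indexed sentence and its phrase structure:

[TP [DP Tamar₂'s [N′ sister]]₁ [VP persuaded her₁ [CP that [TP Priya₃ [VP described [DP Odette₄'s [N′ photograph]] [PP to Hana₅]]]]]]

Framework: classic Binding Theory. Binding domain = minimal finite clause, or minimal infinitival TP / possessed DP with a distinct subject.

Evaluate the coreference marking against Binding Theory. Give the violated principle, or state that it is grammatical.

Principle B

The two coindexed NPs are *[Tamar₂'s sister]₁* and *her₁*.
*her₁* is a pronoun. Its binding domain is the matrix TP, whose subject is [Tamar₂'s sister]₁.
*[Tamar₂'s sister]₁* c-commands it within that domain and carries the same index.
The pronoun is locally bound → Principle B violation.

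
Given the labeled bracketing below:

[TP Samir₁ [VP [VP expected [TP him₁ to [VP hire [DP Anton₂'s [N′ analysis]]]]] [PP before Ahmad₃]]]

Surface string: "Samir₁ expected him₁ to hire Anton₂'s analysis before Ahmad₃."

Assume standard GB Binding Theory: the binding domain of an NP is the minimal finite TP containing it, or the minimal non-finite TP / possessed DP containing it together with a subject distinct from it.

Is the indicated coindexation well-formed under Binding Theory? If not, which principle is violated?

Principle B

The two coindexed NPs are *Samir₁* and *him₁*.
*him₁* is a pronoun. Its binding domain is the matrix TP, whose subject is Samir₁.
*Samir₁* c-commands it within that domain and carries the same index.
The pronoun is locally bound → Principle B violation.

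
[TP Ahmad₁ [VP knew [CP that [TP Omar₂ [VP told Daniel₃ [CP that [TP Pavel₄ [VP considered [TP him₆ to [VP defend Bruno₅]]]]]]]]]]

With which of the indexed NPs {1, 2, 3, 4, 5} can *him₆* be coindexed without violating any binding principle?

*him* is a pronoun, so Principle B applies: it must be free in its binding domain.
Binding domain of *him₆*: the embedded TP, whose subject is Pavel₄.
*Ahmad₁* c-commands the pronoun but from outside its binding domain, and is not c-commanded by it → coindexation permitted.
*Omar₂* c-commands the pronoun but from outside its binding domain, and is not c-commanded by it → coindexation permitted.
*Daniel₃* c-commands the pronoun but from outside its binding domain, and is not c-commanded by it → coindexation permitted.
*Pavel₄* c-commands the pronoun within its binding domain → coindexation would violate Principle B.
*Bruno₅*: the pronoun c-commands this R-expression → coindexation would violate Principle C on *Bruno₅*.

{1, 2, 3}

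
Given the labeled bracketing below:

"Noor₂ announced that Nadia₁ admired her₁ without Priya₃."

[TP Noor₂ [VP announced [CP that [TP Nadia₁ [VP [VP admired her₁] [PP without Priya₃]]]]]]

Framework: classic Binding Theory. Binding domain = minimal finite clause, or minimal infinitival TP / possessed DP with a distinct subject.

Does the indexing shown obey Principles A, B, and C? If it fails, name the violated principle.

The two coindexed NPs are *Nadia₁* and *her₁*.
*her₁* is a pronoun. Its binding domain is the embedded TP, whose subject is Nadia₁.
*Nadia₁* c-commands it within that domain and carries the same index.
The pronoun is locally bound → Principle B violation.

Principle B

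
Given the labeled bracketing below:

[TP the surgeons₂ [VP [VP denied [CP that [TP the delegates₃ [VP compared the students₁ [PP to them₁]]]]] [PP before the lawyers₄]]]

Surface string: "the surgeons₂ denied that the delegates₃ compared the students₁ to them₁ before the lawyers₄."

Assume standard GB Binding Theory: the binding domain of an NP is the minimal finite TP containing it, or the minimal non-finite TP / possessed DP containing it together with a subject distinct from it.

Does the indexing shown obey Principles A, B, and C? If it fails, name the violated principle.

The two coindexed NPs are *the students₁* and *them₁*.
*them₁* is a pronoun. Its binding domain is the embedded TP, whose subject is the delegates₃.
*the students₁* c-commands it within that domain and carries the same index.
The pronoun is locally bound → Principle B violation.

Principle B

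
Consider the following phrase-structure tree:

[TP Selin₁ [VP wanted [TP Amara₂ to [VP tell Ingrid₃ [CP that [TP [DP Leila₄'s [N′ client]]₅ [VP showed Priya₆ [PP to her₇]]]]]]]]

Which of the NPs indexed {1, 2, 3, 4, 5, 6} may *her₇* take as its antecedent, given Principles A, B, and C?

*her* is a pronoun, so Principle B applies: it must be free in its binding domain.
Binding domain of *her₇*: the embedded TP, whose subject is [Leila₄'s client]₅.
*Selin₁* c-commands the pronoun but from outside its binding domain, and is not c-commanded by it → coindexation permitted.
*Amara₂* c-commands the pronoun but from outside its binding domain, and is not c-commanded by it → coindexation permitted.
*Ingrid₃* c-commands the pronoun but from outside its binding domain, and is not c-commanded by it → coindexation permitted.
*Leila₄* and the pronoun do not c-command one another → neither Principle B nor Principle C is at stake; coindexation permitted.
*[Leila₄'s client]₅* c-commands the pronoun within its binding domain → coindexation would violate Principle B.
*Priya₆* c-commands the pronoun within its binding domain → coindexation would violate Principle B.

{1, 2, 3, 4}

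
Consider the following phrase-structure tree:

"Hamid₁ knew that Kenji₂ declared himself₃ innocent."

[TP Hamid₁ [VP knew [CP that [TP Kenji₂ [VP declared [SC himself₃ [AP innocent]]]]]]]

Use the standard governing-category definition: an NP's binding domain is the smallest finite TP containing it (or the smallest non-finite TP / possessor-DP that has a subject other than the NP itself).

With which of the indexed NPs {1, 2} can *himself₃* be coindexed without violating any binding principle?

*himself* is an anaphor, so Principle A applies: it must be bound in its binding domain.
Binding domain of *himself₃*: the embedded TP, whose subject is Kenji₂.
*Hamid₁* c-commands the anaphor but is outside its binding domain → cannot satisfy Principle A.
*Kenji₂* c-commands the anaphor within its binding domain → licit binder.

{2}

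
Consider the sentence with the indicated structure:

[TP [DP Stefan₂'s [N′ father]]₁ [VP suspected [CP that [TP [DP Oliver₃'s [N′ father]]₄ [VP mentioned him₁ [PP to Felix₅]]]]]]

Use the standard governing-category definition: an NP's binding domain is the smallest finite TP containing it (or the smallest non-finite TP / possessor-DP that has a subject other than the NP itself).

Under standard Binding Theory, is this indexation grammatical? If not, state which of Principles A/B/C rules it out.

grammatical

The two coindexed NPs are *[Stefan₂'s father]₁* and *him₁*.
*him₁* is a pronoun; its binding domain is the embedded TP, whose subject is [Oliver₃'s father]₄. Within that domain it is c-commanded only by *[Oliver₃'s father]₄*, which carries a different index — the pronoun is free locally, so Principle B holds.
*[Stefan₂'s father]₁* is an R-expression; *him₁* does not c-command it, and no other NP shares its index, so Principle C is satisfied.
All principles are respected.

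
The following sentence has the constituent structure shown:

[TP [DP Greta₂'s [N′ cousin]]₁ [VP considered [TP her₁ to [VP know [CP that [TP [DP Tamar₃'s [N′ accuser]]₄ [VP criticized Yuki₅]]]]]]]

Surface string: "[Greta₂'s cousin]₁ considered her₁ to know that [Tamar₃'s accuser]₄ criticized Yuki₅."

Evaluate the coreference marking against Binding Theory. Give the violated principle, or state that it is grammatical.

The two coindexed NPs are *[Greta₂'s cousin]₁* and *her₁*.
*her₁* is a pronoun. Its binding domain is the matrix TP, whose subject is [Greta₂'s cousin]₁.
*[Greta₂'s cousin]₁* c-commands it within that domain and carries the same index.
The pronoun is locally bound → Principle B violation.

Principle B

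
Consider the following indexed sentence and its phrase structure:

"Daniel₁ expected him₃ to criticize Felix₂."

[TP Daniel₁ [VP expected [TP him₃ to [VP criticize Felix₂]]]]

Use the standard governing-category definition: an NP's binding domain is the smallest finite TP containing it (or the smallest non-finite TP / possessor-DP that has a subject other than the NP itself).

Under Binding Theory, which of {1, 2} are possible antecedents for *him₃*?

*him* is a pronoun, so Principle B applies: it must be free in its binding domain.
Binding domain of *him₃*: the matrix TP, whose subject is Daniel₁.
*Daniel₁* c-commands the pronoun within its binding domain → coindexation would violate Principle B.
*Felix₂*: the pronoun c-commands this R-expression → coindexation would violate Principle C on *Felix₂*.

none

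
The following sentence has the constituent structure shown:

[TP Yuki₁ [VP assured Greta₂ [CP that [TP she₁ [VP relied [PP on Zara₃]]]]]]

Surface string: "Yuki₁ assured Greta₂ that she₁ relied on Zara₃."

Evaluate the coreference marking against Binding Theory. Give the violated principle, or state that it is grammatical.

The two coindexed NPs are *Yuki₁* and *she₁*.
*she₁* is a pronoun; nothing c-commands it within its binding domain (the embedded TP.), so Principle B holds trivially.
*Yuki₁* is an R-expression; *she₁* does not c-command it, and no other NP shares its index, so Principle C is satisfied.
All principles are respected.

grammatical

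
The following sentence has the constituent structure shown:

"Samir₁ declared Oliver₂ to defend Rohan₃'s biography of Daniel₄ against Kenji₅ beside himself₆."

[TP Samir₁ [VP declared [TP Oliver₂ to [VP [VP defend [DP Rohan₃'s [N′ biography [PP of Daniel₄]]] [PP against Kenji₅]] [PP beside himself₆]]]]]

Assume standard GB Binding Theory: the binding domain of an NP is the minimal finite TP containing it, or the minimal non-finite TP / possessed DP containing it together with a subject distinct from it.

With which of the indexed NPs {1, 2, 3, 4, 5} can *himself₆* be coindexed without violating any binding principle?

{2}

*himself* is an anaphor, so Principle A applies: it must be bound in its binding domain.
Binding domain of *himself₆*: the embedded TP, whose subject is Oliver₂.
*Samir₁* c-commands the anaphor but is outside its binding domain → cannot satisfy Principle A.
*Oliver₂* c-commands the anaphor within its binding domain → licit binder.
*Rohan₃* does not c-command the anaphor → cannot bind it.
*Daniel₄* does not c-command the anaphor → cannot bind it.
*Kenji₅* does not c-command the anaphor → cannot bind it.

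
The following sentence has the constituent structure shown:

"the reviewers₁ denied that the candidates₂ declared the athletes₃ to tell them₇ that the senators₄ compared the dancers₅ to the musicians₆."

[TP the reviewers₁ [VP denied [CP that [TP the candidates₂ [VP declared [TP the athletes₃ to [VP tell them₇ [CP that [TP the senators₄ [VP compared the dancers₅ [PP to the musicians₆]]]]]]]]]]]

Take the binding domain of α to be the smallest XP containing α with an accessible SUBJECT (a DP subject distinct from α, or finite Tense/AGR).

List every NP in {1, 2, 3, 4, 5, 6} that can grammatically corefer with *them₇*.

{1, 2}

*them* is a pronoun, so Principle B applies: it must be free in its binding domain.
Binding domain of *them₇*: the embedded TP, whose subject is the athletes₃.
*the reviewers₁* c-commands the pronoun but from outside its binding domain, and is not c-commanded by it → coindexation permitted.
*the candidates₂* c-commands the pronoun but from outside its binding domain, and is not c-commanded by it → coindexation permitted.
*the athletes₃* c-commands the pronoun within its binding domain → coindexation would violate Principle B.
*the senators₄*: the pronoun c-commands this R-expression → coindexation would violate Principle C on *the senators₄*.
*the dancers₅*: the pronoun c-commands this R-expression → coindexation would violate Principle C on *the dancers₅*.
*the musicians₆*: the pronoun c-commands this R-expression → coindexation would violate Principle C on *the musicians₆*.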